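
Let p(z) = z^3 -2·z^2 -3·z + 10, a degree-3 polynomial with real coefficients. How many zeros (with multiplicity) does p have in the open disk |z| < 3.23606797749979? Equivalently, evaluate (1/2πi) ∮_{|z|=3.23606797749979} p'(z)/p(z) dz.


The zeros of p are: -2, (2 + 1i), (2 - 1i).
Their magnitudes are: 2, 2.236, 2.236.
Zeros with |z| < R = 3.23606797749979: -2, (2 + 1i), (2 - 1i).
Count = 3.
By the argument principle, (1/2πi) ∮_{|z|=R} p'(z)/p(z) dz equals exactly this count.

Number of zeros inside |z| < 3.23606797749979: 3.


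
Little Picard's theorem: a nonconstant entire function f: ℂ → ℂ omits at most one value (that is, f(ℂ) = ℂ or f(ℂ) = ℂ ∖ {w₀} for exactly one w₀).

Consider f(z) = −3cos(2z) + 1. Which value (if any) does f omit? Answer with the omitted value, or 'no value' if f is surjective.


Little Picard bounds the complement of f(ℂ) to at most one point.
cos is entire and surjective onto ℂ: for every w ∈ ℂ, cos(ζ) = w has a solution ζ ∈ ℂ (e.g., via the complex inverse arccos). With ζ = 2z this gives z = ζ/(2). Then -3·cos(2z) takes every value in -3·ℂ = ℂ, and adding 1 is a bijection of ℂ. So f is surjective and omits no value. (Note: only on the real line is cos bounded by [−1, 1].)

Omitted value: no value.


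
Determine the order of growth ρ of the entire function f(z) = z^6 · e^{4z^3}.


M(r) = max_{|z|=r} |1|·|z|^6·|e^{4z^3}| = 1·r^6 · e^{4r^3} (the factors attain their maxima compatibly on |z|=r). Then log M(r) = log 1 + 6·log r + 4r^3, dominated by the last term, so log log M(r) ~ 3·log r. The polynomial factor 1z^6 contributes only a log r term and does not affect the order. ρ = 3.
Therefore ρ = 3.

Order ρ = 3.


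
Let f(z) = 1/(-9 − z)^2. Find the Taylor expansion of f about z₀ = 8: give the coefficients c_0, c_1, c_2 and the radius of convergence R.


Let w = z − z₀, so z = z₀ + w.
Then -9 − z = -9 − (z₀ + w) = (-9 − z₀) − w = -17 − w.
f(z) = 1/(-17 − w)^2 = (1/(-17)^2) · (1 − w/(-17))^{−2}.
By the binomial series (1−u)^{−2} = Σ_{n≥0} C(n+1, 1) u^n for |u|<1, with u = w/(-17):
  c_n = C(n+1, 1) / (-17)^(n+2).
  c_0 = 1/(-17)^2 = 1/289.
  c_1 = 2/(-17)^3 = -2/4913.
  c_2 = 3/(-17)^4 = 3/83521.
The series is valid for |w/d| < 1, i.e. |z − z₀| < |d|.
Radius of convergence: R = |-9 − z₀| = |-17| = 17 (distance from z₀ to the singularity z = -9).

c_0 = 1/289, c_1 = -2/4913, c_2 = 3/83521; R = 17.


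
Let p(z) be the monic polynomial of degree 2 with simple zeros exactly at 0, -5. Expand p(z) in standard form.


The polynomial is p(z) = ∏_{α ∈ S} (z − α), where S = {0, -5}.
Expanding the product yields: p(z) = z^2 + 5·z.
The resulting polynomial has degree 2 and real coefficients as required.

p(z) = z^2 + 5·z.


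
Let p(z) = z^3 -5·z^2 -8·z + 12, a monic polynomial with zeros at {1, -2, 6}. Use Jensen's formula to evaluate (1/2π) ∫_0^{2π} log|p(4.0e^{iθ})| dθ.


Zeros: -2, 1, 6; r = 4.0.
Inside |z| < r: -2, 1. Outside (|z| ≥ r): 6.
p(0) = 12, so log|p(0)| = log(12) = 2.4849.
Apply Jensen: I(r) = log|p(0)| + Σ_k log(r/|z_k|), summed over zeros inside |z| < r.
  log(r/|z_k|) for z_k = 1: log(4.0/1) = 1.3863
  log(r/|z_k|) for z_k = -2: log(4.0/2) = 0.6931
  Outside zeros (6) contribute nothing to the Jensen sum.
Sum over inside zeros: 2.0794.
I(r) = log|p(0)| + (inside sum) = 2.4849 + 2.0794 = 4.5643.
Note: since some zeros are outside |z| ≤ r, the simplified n·log(r) form does NOT apply — only the inside zeros contribute.

I(r) ≈ 4.5643.


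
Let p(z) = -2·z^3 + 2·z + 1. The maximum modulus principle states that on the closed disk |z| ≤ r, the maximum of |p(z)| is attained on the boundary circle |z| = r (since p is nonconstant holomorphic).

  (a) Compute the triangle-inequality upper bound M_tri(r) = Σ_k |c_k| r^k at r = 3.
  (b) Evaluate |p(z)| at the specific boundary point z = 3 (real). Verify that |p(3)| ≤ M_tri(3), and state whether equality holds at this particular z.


Coefficients: c_0 = 1, c_1 = 2, c_2 = 0, c_3 = -2. Radius r = 3.
Part (a). Triangle bound: M_tri(r) = Σ_k |c_k| r^k
  = |1|·3^0 + |2|·3^1 + |0|·3^2 + |-2|·3^3
  = 1 + 6 + 0 + 54 = 61.
This bounds M(r) := max_{|z|=r} |p(z)| from above; equality holds iff all terms c_k z^k can be made to align in phase at a single z on |z|=r.
Part (b). At z = 3 (real, on the circle |z| = r):
  p(3) = (1)·3^0 + (2)·3^1 + (0)·3^2 + (-2)·3^3 = -47.
  |p(3)| = 47.
Check: |p(3)| = 47 ≤ 61 = M_tri(3). ✓ Equality does not hold at z = 3 (the coefficients have mixed signs, so the terms do not all align in phase there).

M_tri(3) = 61; |p(3)| = 47; equality at z=3: no.


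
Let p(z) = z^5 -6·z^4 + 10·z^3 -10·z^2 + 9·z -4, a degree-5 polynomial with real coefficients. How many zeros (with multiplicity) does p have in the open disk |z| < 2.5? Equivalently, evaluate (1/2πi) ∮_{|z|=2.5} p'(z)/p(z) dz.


The zeros of p are: (0 + 1i), (0 - 1i), 1, 1, 4.
Their magnitudes are: 1, 1, 1, 1, 4.
Zeros with |z| < R = 2.5: (0 + 1i), (0 - 1i), 1, 1.
Count = 4.
By the argument principle, (1/2πi) ∮_{|z|=R} p'(z)/p(z) dz equals exactly this count.

Number of zeros inside |z| < 2.5: 4.


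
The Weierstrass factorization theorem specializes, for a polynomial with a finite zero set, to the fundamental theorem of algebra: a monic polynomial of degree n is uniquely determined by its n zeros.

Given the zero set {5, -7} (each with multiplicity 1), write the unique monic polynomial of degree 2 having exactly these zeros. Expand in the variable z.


The polynomial is p(z) = ∏_{α ∈ S} (z − α), where S = {5, -7}.
Expanding the product yields: p(z) = z^2 + 2·z -35.
The resulting polynomial has degree 2 and real coefficients as required.

p(z) = z^2 + 2·z -35.


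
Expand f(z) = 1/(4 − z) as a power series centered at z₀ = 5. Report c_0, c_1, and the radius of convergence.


Let w = z − z₀, so z = z₀ + w.
Then 4 − z = 4 − (z₀ + w) = (4 − z₀) − w = -1 − w.
f(z) = 1/(-1 − w) = (1/(-1)) · 1/(1 − w/(-1)) = Σ_{n≥0} w^n / (-1)^(n+1).
So c_n = 1/(-1)^(n+1):
  c_0 = 1/(-1)^1 = -1.
  c_1 = 1/(-1)^2 = 1.
The series is valid for |w/d| < 1, i.e. |z − z₀| < |d|.
Radius of convergence: R = |4 − z₀| = |-1| = 1 (distance from z₀ to the singularity z = 4).

c_0 = -1, c_1 = 1; R = 1.


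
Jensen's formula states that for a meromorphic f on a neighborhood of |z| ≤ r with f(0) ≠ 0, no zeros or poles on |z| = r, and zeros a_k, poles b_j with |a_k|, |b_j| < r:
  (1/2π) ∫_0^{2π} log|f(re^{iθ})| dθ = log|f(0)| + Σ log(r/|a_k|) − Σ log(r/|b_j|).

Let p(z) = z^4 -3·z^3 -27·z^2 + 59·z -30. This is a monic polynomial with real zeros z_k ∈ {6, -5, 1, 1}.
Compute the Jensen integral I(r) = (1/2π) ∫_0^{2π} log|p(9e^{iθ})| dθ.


Zeros: -5, 1, 1, 6; r = 9.
Inside |z| < r: -5, 1, 1, 6. Outside (|z| ≥ r): ∅.
p(0) = -30, so log|p(0)| = log(30) = 3.4012.
Apply Jensen: I(r) = log|p(0)| + Σ_k log(r/|z_k|), summed over zeros inside |z| < r.
  log(r/|z_k|) for z_k = 6: log(9/6) = 0.4055
  log(r/|z_k|) for z_k = -5: log(9/5) = 0.5878
  log(r/|z_k|) for z_k = 1: log(9/1) = 2.1972
  log(r/|z_k|) for z_k = 1: log(9/1) = 2.1972
Sum over inside zeros: 5.3877.
I(r) = log|p(0)| + (inside sum) = 3.4012 + 5.3877 = 8.7889.
Closed form (all zeros inside, monic): I(r) = n·log(r) = 4·log(9) = 8.7889. ✓

I(r) ≈ 8.7889.


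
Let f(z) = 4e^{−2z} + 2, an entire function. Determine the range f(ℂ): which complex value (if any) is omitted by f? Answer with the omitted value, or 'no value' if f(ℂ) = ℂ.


Little Picard bounds the complement of f(ℂ) to at most one point.
e^{−2z} is never zero on ℂ, so 4·e^{−2z} takes every value in ℂ ∖ {0}. Adding 2 shifts the range to ℂ ∖ {2}. Thus f omits exactly the value 2.

Omitted value: 2.


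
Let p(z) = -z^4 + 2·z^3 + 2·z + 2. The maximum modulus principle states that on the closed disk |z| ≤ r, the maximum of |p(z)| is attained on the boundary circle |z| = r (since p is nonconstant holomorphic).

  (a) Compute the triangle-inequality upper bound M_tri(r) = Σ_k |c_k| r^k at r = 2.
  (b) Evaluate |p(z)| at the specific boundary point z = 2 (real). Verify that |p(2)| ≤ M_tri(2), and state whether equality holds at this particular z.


Coefficients: c_0 = 2, c_1 = 2, c_2 = 0, c_3 = 2, c_4 = -1. Radius r = 2.
Part (a). Triangle bound: M_tri(r) = Σ_k |c_k| r^k
  = |2|·2^0 + |2|·2^1 + |0|·2^2 + |2|·2^3 + |-1|·2^4
  = 2 + 4 + 0 + 16 + 16 = 38.
This bounds M(r) := max_{|z|=r} |p(z)| from above; equality holds iff all terms c_k z^k can be made to align in phase at a single z on |z|=r.
Part (b). At z = 2 (real, on the circle |z| = r):
  p(2) = (2)·2^0 + (2)·2^1 + (0)·2^2 + (2)·2^3 + (-1)·2^4 = 6.
  |p(2)| = 6.
Check: |p(2)| = 6 ≤ 38 = M_tri(2). ✓ Equality does not hold at z = 2 (the coefficients have mixed signs, so the terms do not all align in phase there).

M_tri(2) = 38; |p(2)| = 6; equality at z=2: no.


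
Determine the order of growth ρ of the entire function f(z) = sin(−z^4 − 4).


Write sin(w) = (e^{iw} ± e^{−iw})/(2 or 2i), so |sin(w)| ≤ e^{|w|}. With w = −z^4 − 4, |w| ≤ 1r^4 + 4 on |z|=r, giving M(r) ≤ e^{1r^4 + 4} and ρ ≤ 4. For the lower bound, choose z on |z|=r with -1z^4 purely imaginary of modulus 1r^4; then |sin(−z^4 − 4)| grows like e^{1r^4}/2, so ρ ≥ 4. Hence ρ = 4.
Therefore ρ = 4.

Order ρ = 4.


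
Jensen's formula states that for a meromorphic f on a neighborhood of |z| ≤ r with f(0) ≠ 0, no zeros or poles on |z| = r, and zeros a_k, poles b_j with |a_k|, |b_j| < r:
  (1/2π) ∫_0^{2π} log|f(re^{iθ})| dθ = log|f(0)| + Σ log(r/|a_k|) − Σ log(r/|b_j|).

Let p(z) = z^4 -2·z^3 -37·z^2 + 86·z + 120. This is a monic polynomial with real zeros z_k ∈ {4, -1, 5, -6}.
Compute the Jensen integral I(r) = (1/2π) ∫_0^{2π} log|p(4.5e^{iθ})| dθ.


Zeros: -6, -1, 4, 5; r = 4.5.
Inside |z| < r: -1, 4. Outside (|z| ≥ r): -6, 5.
p(0) = 120, so log|p(0)| = log(120) = 4.7875.
Apply Jensen: I(r) = log|p(0)| + Σ_k log(r/|z_k|), summed over zeros inside |z| < r.
  log(r/|z_k|) for z_k = 4: log(4.5/4) = 0.1178
  log(r/|z_k|) for z_k = -1: log(4.5/1) = 1.5041
  Outside zeros (-6, 5) contribute nothing to the Jensen sum.
Sum over inside zeros: 1.6219.
I(r) = log|p(0)| + (inside sum) = 4.7875 + 1.6219 = 6.4094.
Note: since some zeros are outside |z| ≤ r, the simplified n·log(r) form does NOT apply — only the inside zeros contribute.

I(r) ≈ 6.4094.


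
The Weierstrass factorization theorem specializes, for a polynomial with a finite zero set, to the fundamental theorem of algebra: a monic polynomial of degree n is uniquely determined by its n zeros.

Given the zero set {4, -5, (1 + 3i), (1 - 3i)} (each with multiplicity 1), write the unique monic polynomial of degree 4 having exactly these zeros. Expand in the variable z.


The polynomial is p(z) = ∏_{α ∈ S} (z − α), where S = {4, -5, (1 + 3i), (1 - 3i)}.
Expanding the product yields: p(z) = z^4 -z^3 -12·z^2 + 50·z -200.
Note conjugate pairs combine to real quadratics: (z − (1+3i))(z − (1−3i)) = z² − 2z + 10.
The resulting polynomial has degree 4 and real coefficients as required.

p(z) = z^4 -z^3 -12·z^2 + 50·z -200.


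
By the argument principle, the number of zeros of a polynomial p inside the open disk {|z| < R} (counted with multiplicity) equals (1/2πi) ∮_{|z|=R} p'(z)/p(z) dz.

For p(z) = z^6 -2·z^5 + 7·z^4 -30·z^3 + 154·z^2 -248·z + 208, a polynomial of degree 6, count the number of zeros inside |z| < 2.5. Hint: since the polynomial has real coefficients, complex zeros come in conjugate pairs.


The zeros of p are: (2 + 2i), (2 - 2i), (-2 + 3i), (-2 - 3i), (1 + 1i), (1 - 1i).
Their magnitudes are: 2.828, 2.828, 3.606, 3.606, 1.414, 1.414.
Zeros with |z| < R = 2.5: (1 + 1i), (1 - 1i).
Count = 2.
By the argument principle, (1/2πi) ∮_{|z|=R} p'(z)/p(z) dz equals exactly this count.

Number of zeros inside |z| < 2.5: 2.


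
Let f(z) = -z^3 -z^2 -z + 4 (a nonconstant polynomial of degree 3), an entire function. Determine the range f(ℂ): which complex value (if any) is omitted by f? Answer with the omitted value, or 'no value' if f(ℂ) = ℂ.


Little Picard bounds the complement of f(ℂ) to at most one point.
For every w ∈ ℂ, the equation p(z) − w = 0 is a nonconstant polynomial in z and hence has at least one root by the fundamental theorem of algebra. So p is surjective onto ℂ, omitting no value.

Omitted value: no value.


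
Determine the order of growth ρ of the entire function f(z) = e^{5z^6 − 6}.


|e^{5z^6 − 6}| = e^{Re(5·z^6) + -6} ≤ e^{5|z|^6 + -6} = e^{5r^6 + -6} on |z| = r, so ρ ≤ 6. Choosing z on |z|=r so that 5·z^6 is real positive (always possible by picking arg z appropriately) gives |f(z)| = e^{5r^6 + -6}, matching the bound. The additive constant -6 does not affect log log M(r) ~ 6·log r. Hence ρ = 6.
Therefore ρ = 6.

Order ρ = 6.


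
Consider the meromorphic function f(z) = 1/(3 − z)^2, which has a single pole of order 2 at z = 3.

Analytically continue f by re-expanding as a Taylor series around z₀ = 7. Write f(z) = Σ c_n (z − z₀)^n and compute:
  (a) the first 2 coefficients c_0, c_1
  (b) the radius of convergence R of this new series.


Let w = z − z₀, so z = z₀ + w.
Then 3 − z = 3 − (z₀ + w) = (3 − z₀) − w = -4 − w.
f(z) = 1/(-4 − w)^2 = (1/(-4)^2) · (1 − w/(-4))^{−2}.
By the binomial series (1−u)^{−2} = Σ_{n≥0} C(n+1, 1) u^n for |u|<1, with u = w/(-4):
  c_n = C(n+1, 1) / (-4)^(n+2).
  c_0 = 1/(-4)^2 = 1/16.
  c_1 = 2/(-4)^3 = -1/32.
The series is valid for |w/d| < 1, i.e. |z − z₀| < |d|.
Radius of convergence: R = |3 − z₀| = |-4| = 4 (distance from z₀ to the singularity z = 3).

c_0 = 1/16, c_1 = -1/32; R = 4.


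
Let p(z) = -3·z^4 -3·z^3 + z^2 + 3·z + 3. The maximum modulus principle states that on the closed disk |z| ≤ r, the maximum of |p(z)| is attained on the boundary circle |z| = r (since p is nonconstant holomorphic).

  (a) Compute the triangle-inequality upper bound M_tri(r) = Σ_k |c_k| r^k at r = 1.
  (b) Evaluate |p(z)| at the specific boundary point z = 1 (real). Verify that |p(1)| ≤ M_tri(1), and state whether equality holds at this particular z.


Coefficients: c_0 = 3, c_1 = 3, c_2 = 1, c_3 = -3, c_4 = -3. Radius r = 1.
Part (a). Triangle bound: M_tri(r) = Σ_k |c_k| r^k
  = |3|·1^0 + |3|·1^1 + |1|·1^2 + |-3|·1^3 + |-3|·1^4
  = 3 + 3 + 1 + 3 + 3 = 13.
This bounds M(r) := max_{|z|=r} |p(z)| from above; equality holds iff all terms c_k z^k can be made to align in phase at a single z on |z|=r.
Part (b). At z = 1 (real, on the circle |z| = r):
  p(1) = (3)·1^0 + (3)·1^1 + (1)·1^2 + (-3)·1^3 + (-3)·1^4 = 1.
  |p(1)| = 1.
Check: |p(1)| = 1 ≤ 13 = M_tri(1). ✓ Equality does not hold at z = 1 (the coefficients have mixed signs, so the terms do not all align in phase there).

M_tri(1) = 13; |p(1)| = 1; equality at z=1: no.


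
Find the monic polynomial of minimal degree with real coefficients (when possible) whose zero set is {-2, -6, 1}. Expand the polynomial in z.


The polynomial is p(z) = ∏_{α ∈ S} (z − α), where S = {-2, -6, 1}.
Expanding the product yields: p(z) = z^3 + 7·z^2 + 4·z -12.
The resulting polynomial has degree 3 and real coefficients as required.

p(z) = z^3 + 7·z^2 + 4·z -12.


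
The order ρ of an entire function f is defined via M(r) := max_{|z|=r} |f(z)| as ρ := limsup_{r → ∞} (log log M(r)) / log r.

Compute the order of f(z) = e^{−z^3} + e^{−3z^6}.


Each summand is entire of order 3 and 6 respectively (as in the single-exponential case). The order of a sum is at most the max of the orders, so ρ ≤ 6. For the lower bound: on |z|=r choose arg z so that -3z^6 is real positive; then |e^{-3z^6}| = e^{3r^6} while |e^{-1z^3}| ≤ e^{1r^3} = o(e^{3r^6}). So |f| ≥ e^{3r^6}(1 − o(1)) and ρ ≥ 6. Hence ρ = max(3, 6) = 6.
Therefore ρ = 6.

Order ρ = 6.


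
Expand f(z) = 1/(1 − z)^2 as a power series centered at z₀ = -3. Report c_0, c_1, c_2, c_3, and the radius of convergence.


Let w = z − z₀, so z = z₀ + w.
Then 1 − z = 1 − (z₀ + w) = (1 − z₀) − w = 4 − w.
f(z) = 1/(4 − w)^2 = (1/(4)^2) · (1 − w/(4))^{−2}.
By the binomial series (1−u)^{−2} = Σ_{n≥0} C(n+1, 1) u^n for |u|<1, with u = w/(4):
  c_n = C(n+1, 1) / (4)^(n+2).
  c_0 = 1/(4)^2 = 1/16.
  c_1 = 2/(4)^3 = 1/32.
  c_2 = 3/(4)^4 = 3/256.
  c_3 = 4/(4)^5 = 1/256.
The series is valid for |w/d| < 1, i.e. |z − z₀| < |d|.
Radius of convergence: R = |1 − z₀| = |4| = 4 (distance from z₀ to the singularity z = 1).

c_0 = 1/16, c_1 = 1/32, c_2 = 3/256, c_3 = 1/256; R = 4.


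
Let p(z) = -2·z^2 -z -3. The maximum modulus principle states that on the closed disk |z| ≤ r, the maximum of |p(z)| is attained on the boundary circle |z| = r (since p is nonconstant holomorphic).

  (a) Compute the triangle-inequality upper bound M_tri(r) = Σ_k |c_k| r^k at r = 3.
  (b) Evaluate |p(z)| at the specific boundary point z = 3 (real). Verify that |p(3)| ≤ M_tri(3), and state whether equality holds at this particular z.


Coefficients: c_0 = -3, c_1 = -1, c_2 = -2. Radius r = 3.
Part (a). Triangle bound: M_tri(r) = Σ_k |c_k| r^k
  = |-3|·3^0 + |-1|·3^1 + |-2|·3^2
  = 3 + 3 + 18 = 24.
This bounds M(r) := max_{|z|=r} |p(z)| from above; equality holds iff all terms c_k z^k can be made to align in phase at a single z on |z|=r.
Part (b). At z = 3 (real, on the circle |z| = r):
  p(3) = (-3)·3^0 + (-1)·3^1 + (-2)·3^2 = -24.
  |p(3)| = 24.
Since all nonzero coefficients share the same sign, |p(3)| = 24 = M_tri(3); the triangle bound is attained at z = 3, so in fact M(r) = 24.

M_tri(3) = 24; |p(3)| = 24; equality at z=3: yes.


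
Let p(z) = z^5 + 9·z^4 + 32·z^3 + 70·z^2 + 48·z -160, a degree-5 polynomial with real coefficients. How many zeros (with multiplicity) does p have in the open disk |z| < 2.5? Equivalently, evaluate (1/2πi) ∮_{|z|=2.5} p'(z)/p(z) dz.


The zeros of p are: 1, -4, (-1 + 3i), (-1 - 3i), -4.
Their magnitudes are: 1, 4, 3.162, 3.162, 4.
Zeros with |z| < R = 2.5: 1.
Count = 1.
By the argument principle, (1/2πi) ∮_{|z|=R} p'(z)/p(z) dz equals exactly this count.

Number of zeros inside |z| < 2.5: 1.


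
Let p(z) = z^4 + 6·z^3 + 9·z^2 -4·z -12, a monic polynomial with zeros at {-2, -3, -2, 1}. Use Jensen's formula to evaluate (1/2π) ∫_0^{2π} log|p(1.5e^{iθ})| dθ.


Zeros: -3, -2, -2, 1; r = 1.5.
Inside |z| < r: 1. Outside (|z| ≥ r): -3, -2, -2.
p(0) = -12, so log|p(0)| = log(12) = 2.4849.
Apply Jensen: I(r) = log|p(0)| + Σ_k log(r/|z_k|), summed over zeros inside |z| < r.
  log(r/|z_k|) for z_k = 1: log(1.5/1) = 0.4055
  Outside zeros (-3, -2, -2) contribute nothing to the Jensen sum.
Sum over inside zeros: 0.4055.
I(r) = log|p(0)| + (inside sum) = 2.4849 + 0.4055 = 2.8904.
Note: since some zeros are outside |z| ≤ r, the simplified n·log(r) form does NOT apply — only the inside zeros contribute.

I(r) ≈ 2.8904.


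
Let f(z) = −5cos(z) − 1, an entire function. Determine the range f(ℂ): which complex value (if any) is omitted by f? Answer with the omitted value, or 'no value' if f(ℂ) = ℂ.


Little Picard bounds the complement of f(ℂ) to at most one point.
cos is entire and surjective onto ℂ: for every w ∈ ℂ, cos(ζ) = w has a solution ζ ∈ ℂ (e.g., via the complex inverse arccos). With ζ = z this gives z = ζ/(1). Then -5·cos(z) takes every value in -5·ℂ = ℂ, and adding -1 is a bijection of ℂ. So f is surjective and omits no value. (Note: only on the real line is cos bounded by [−1, 1].)

Omitted value: no value.


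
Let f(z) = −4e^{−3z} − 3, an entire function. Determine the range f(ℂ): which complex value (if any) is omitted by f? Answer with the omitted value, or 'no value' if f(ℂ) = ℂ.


Little Picard bounds the complement of f(ℂ) to at most one point.
e^{−3z} is never zero on ℂ, so -4·e^{−3z} takes every value in ℂ ∖ {0}. Adding -3 shifts the range to ℂ ∖ {-3}. Thus f omits exactly the value -3.

Omitted value: -3.


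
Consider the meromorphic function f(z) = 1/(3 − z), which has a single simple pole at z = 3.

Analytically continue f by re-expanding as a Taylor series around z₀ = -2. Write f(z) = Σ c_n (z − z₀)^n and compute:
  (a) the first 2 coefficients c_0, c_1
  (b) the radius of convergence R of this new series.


Let w = z − z₀, so z = z₀ + w.
Then 3 − z = 3 − (z₀ + w) = (3 − z₀) − w = 5 − w.
f(z) = 1/(5 − w) = (1/(5)) · 1/(1 − w/(5)) = Σ_{n≥0} w^n / (5)^(n+1).
So c_n = 1/(5)^(n+1):
  c_0 = 1/(5)^1 = 1/5.
  c_1 = 1/(5)^2 = 1/25.
The series is valid for |w/d| < 1, i.e. |z − z₀| < |d|.
Radius of convergence: R = |3 − z₀| = |5| = 5 (distance from z₀ to the singularity z = 3).

c_0 = 1/5, c_1 = 1/25; R = 5.


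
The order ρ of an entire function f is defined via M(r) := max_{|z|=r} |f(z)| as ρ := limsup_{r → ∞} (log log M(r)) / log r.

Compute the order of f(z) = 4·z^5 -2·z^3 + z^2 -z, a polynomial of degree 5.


|f(z)| ≤ Σ|c_k|·r^k = O(r^5) as r → ∞. Polynomial growth is O(e^{r^ε}) for every ε > 0 (since r^5/e^{r^ε} → 0), so ρ ≤ ε for all ε > 0, i.e. ρ = 0. Every nonconstant polynomial has order 0.
Therefore ρ = 0.

Order ρ = 0.


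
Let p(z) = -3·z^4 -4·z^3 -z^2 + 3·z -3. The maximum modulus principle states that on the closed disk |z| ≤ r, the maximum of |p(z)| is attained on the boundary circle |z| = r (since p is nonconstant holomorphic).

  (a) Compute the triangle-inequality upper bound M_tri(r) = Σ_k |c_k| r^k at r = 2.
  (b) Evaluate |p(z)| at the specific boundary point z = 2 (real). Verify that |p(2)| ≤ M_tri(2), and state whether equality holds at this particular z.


Coefficients: c_0 = -3, c_1 = 3, c_2 = -1, c_3 = -4, c_4 = -3. Radius r = 2.
Part (a). Triangle bound: M_tri(r) = Σ_k |c_k| r^k
  = |-3|·2^0 + |3|·2^1 + |-1|·2^2 + |-4|·2^3 + |-3|·2^4
  = 3 + 6 + 4 + 32 + 48 = 93.
This bounds M(r) := max_{|z|=r} |p(z)| from above; equality holds iff all terms c_k z^k can be made to align in phase at a single z on |z|=r.
Part (b). At z = 2 (real, on the circle |z| = r):
  p(2) = (-3)·2^0 + (3)·2^1 + (-1)·2^2 + (-4)·2^3 + (-3)·2^4 = -81.
  |p(2)| = 81.
Check: |p(2)| = 81 ≤ 93 = M_tri(2). ✓ Equality does not hold at z = 2 (the coefficients have mixed signs, so the terms do not all align in phase there).

M_tri(2) = 93; |p(2)| = 81; equality at z=2: no.


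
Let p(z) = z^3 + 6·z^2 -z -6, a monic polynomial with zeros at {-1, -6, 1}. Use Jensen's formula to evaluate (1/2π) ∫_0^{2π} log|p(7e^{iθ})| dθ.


Zeros: -6, -1, 1; r = 7.
Inside |z| < r: -6, -1, 1. Outside (|z| ≥ r): ∅.
p(0) = -6, so log|p(0)| = log(6) = 1.7918.
Apply Jensen: I(r) = log|p(0)| + Σ_k log(r/|z_k|), summed over zeros inside |z| < r.
  log(r/|z_k|) for z_k = -1: log(7/1) = 1.9459
  log(r/|z_k|) for z_k = -6: log(7/6) = 0.1542
  log(r/|z_k|) for z_k = 1: log(7/1) = 1.9459
Sum over inside zeros: 4.0460.
I(r) = log|p(0)| + (inside sum) = 1.7918 + 4.0460 = 5.8377.
Closed form (all zeros inside, monic): I(r) = n·log(r) = 3·log(7) = 5.8377. ✓

I(r) ≈ 5.8377.


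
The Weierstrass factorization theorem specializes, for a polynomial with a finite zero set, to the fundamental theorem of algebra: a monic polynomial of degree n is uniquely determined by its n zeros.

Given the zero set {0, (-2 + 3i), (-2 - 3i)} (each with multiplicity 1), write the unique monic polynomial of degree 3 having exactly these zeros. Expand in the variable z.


The polynomial is p(z) = ∏_{α ∈ S} (z − α), where S = {0, (-2 + 3i), (-2 - 3i)}.
Expanding the product yields: p(z) = z^3 + 4·z^2 + 13·z.
Note conjugate pairs combine to real quadratics: (z − (-2+3i))(z − (-2−3i)) = z² + 4z + 13.
The resulting polynomial has degree 3 and real coefficients as required.

p(z) = z^3 + 4·z^2 + 13·z.


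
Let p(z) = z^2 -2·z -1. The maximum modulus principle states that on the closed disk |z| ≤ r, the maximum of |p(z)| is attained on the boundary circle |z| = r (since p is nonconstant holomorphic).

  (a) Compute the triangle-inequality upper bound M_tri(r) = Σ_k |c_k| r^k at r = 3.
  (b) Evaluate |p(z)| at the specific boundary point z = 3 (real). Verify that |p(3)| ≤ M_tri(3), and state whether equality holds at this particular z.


Coefficients: c_0 = -1, c_1 = -2, c_2 = 1. Radius r = 3.
Part (a). Triangle bound: M_tri(r) = Σ_k |c_k| r^k
  = |-1|·3^0 + |-2|·3^1 + |1|·3^2
  = 1 + 6 + 9 = 16.
This bounds M(r) := max_{|z|=r} |p(z)| from above; equality holds iff all terms c_k z^k can be made to align in phase at a single z on |z|=r.
Part (b). At z = 3 (real, on the circle |z| = r):
  p(3) = (-1)·3^0 + (-2)·3^1 + (1)·3^2 = 2.
  |p(3)| = 2.
Check: |p(3)| = 2 ≤ 16 = M_tri(3). ✓ Equality does not hold at z = 3 (the coefficients have mixed signs, so the terms do not all align in phase there).

M_tri(3) = 16; |p(3)| = 2; equality at z=3: no.


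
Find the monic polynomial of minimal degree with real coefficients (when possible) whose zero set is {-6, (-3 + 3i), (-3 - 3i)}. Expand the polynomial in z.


The polynomial is p(z) = ∏_{α ∈ S} (z − α), where S = {-6, (-3 + 3i), (-3 - 3i)}.
Expanding the product yields: p(z) = z^3 + 12·z^2 + 54·z + 108.
Note conjugate pairs combine to real quadratics: (z − (-3+3i))(z − (-3−3i)) = z² + 6z + 18.
The resulting polynomial has degree 3 and real coefficients as required.

p(z) = z^3 + 12·z^2 + 54·z + 108.


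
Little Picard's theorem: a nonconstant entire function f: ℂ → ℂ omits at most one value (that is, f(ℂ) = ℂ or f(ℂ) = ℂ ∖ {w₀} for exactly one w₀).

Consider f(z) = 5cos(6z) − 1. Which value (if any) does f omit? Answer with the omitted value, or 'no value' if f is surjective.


Little Picard bounds the complement of f(ℂ) to at most one point.
cos is entire and surjective onto ℂ: for every w ∈ ℂ, cos(ζ) = w has a solution ζ ∈ ℂ (e.g., via the complex inverse arccos). With ζ = 6z this gives z = ζ/(6). Then 5·cos(6z) takes every value in 5·ℂ = ℂ, and adding -1 is a bijection of ℂ. So f is surjective and omits no value. (Note: only on the real line is cos bounded by [−1, 1].)

Omitted value: no value.


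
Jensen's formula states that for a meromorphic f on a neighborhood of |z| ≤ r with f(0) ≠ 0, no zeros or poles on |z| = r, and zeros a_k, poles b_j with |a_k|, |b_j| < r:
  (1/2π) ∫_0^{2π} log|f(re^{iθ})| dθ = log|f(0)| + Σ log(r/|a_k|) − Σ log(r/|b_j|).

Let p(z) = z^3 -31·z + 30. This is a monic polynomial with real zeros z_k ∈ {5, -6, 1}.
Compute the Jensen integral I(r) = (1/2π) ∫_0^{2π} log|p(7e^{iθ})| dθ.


Zeros: -6, 1, 5; r = 7.
Inside |z| < r: -6, 1, 5. Outside (|z| ≥ r): ∅.
p(0) = 30, so log|p(0)| = log(30) = 3.4012.
Apply Jensen: I(r) = log|p(0)| + Σ_k log(r/|z_k|), summed over zeros inside |z| < r.
  log(r/|z_k|) for z_k = 5: log(7/5) = 0.3365
  log(r/|z_k|) for z_k = -6: log(7/6) = 0.1542
  log(r/|z_k|) for z_k = 1: log(7/1) = 1.9459
Sum over inside zeros: 2.4365.
I(r) = log|p(0)| + (inside sum) = 3.4012 + 2.4365 = 5.8377.
Closed form (all zeros inside, monic): I(r) = n·log(r) = 3·log(7) = 5.8377. ✓

I(r) ≈ 5.8377.


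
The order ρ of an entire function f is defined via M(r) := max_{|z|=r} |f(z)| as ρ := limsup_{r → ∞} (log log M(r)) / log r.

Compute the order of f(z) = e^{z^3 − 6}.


|e^{z^3 − 6}| = e^{Re(1·z^3) + -6} ≤ e^{1|z|^3 + -6} = e^{1r^3 + -6} on |z| = r, so ρ ≤ 3. Choosing z on |z|=r so that 1·z^3 is real positive (always possible by picking arg z appropriately) gives |f(z)| = e^{1r^3 + -6}, matching the bound. The additive constant -6 does not affect log log M(r) ~ 3·log r. Hence ρ = 3.
Therefore ρ = 3.

Order ρ = 3.


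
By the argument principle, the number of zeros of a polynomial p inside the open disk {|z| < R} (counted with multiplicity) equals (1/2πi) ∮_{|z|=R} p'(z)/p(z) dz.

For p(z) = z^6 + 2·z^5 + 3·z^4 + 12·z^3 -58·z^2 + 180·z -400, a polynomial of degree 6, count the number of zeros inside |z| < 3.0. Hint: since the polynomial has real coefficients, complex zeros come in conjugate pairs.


The zeros of p are: -4, (-1 + 3i), (-1 - 3i), (1 + 2i), (1 - 2i), 2.
Their magnitudes are: 4, 3.162, 3.162, 2.236, 2.236, 2.
Zeros with |z| < R = 3.0: (1 + 2i), (1 - 2i), 2.
Count = 3.
By the argument principle, (1/2πi) ∮_{|z|=R} p'(z)/p(z) dz equals exactly this count.

Number of zeros inside |z| < 3.0: 3.


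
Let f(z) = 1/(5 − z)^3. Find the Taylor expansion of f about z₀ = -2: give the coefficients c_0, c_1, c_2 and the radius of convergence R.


Let w = z − z₀, so z = z₀ + w.
Then 5 − z = 5 − (z₀ + w) = (5 − z₀) − w = 7 − w.
f(z) = 1/(7 − w)^3 = (1/(7)^3) · (1 − w/(7))^{−3}.
By the binomial series (1−u)^{−3} = Σ_{n≥0} C(n+2, 2) u^n for |u|<1, with u = w/(7):
  c_n = C(n+2, 2) / (7)^(n+3).
  c_0 = 1/(7)^3 = 1/343.
  c_1 = 3/(7)^4 = 3/2401.
  c_2 = 6/(7)^5 = 6/16807.
The series is valid for |w/d| < 1, i.e. |z − z₀| < |d|.
Radius of convergence: R = |5 − z₀| = |7| = 7 (distance from z₀ to the singularity z = 5).

c_0 = 1/343, c_1 = 3/2401, c_2 = 6/16807; R = 7.


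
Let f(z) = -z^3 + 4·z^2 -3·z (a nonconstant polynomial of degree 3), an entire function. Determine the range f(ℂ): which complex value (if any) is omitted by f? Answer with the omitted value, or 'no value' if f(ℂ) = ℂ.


Little Picard bounds the complement of f(ℂ) to at most one point.
For every w ∈ ℂ, the equation p(z) − w = 0 is a nonconstant polynomial in z and hence has at least one root by the fundamental theorem of algebra. So p is surjective onto ℂ, omitting no value.

Omitted value: no value.


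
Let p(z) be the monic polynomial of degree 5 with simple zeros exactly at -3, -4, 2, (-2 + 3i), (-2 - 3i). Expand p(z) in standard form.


The polynomial is p(z) = ∏_{α ∈ S} (z − α), where S = {-3, -4, 2, (-2 + 3i), (-2 - 3i)}.
Expanding the product yields: p(z) = z^5 + 9·z^4 + 31·z^3 + 33·z^2 -122·z -312.
Note conjugate pairs combine to real quadratics: (z − (-2+3i))(z − (-2−3i)) = z² + 4z + 13.
The resulting polynomial has degree 5 and real coefficients as required.

p(z) = z^5 + 9·z^4 + 31·z^3 + 33·z^2 -122·z -312.


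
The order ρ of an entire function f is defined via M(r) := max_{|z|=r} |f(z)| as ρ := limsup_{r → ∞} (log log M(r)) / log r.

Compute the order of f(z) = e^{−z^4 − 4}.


|e^{−z^4 − 4}| = e^{Re(-1·z^4) + -4} ≤ e^{1|z|^4 + -4} = e^{1r^4 + -4} on |z| = r, so ρ ≤ 4. Choosing z on |z|=r so that -1·z^4 is real positive (always possible by picking arg z appropriately) gives |f(z)| = e^{1r^4 + -4}, matching the bound. The additive constant -4 does not affect log log M(r) ~ 4·log r. Hence ρ = 4.
Therefore ρ = 4.

Order ρ = 4.


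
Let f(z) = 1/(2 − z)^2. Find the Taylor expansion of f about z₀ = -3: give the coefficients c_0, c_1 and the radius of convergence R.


Let w = z − z₀, so z = z₀ + w.
Then 2 − z = 2 − (z₀ + w) = (2 − z₀) − w = 5 − w.
f(z) = 1/(5 − w)^2 = (1/(5)^2) · (1 − w/(5))^{−2}.
By the binomial series (1−u)^{−2} = Σ_{n≥0} C(n+1, 1) u^n for |u|<1, with u = w/(5):
  c_n = C(n+1, 1) / (5)^(n+2).
  c_0 = 1/(5)^2 = 1/25.
  c_1 = 2/(5)^3 = 2/125.
The series is valid for |w/d| < 1, i.e. |z − z₀| < |d|.
Radius of convergence: R = |2 − z₀| = |5| = 5 (distance from z₀ to the singularity z = 2).

c_0 = 1/25, c_1 = 2/125; R = 5.


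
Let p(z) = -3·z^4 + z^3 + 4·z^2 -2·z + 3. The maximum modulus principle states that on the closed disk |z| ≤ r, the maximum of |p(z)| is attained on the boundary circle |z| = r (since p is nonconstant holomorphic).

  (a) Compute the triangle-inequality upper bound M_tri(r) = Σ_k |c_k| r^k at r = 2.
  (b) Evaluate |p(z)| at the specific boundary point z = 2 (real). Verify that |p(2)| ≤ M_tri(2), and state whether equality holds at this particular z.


Coefficients: c_0 = 3, c_1 = -2, c_2 = 4, c_3 = 1, c_4 = -3. Radius r = 2.
Part (a). Triangle bound: M_tri(r) = Σ_k |c_k| r^k
  = |3|·2^0 + |-2|·2^1 + |4|·2^2 + |1|·2^3 + |-3|·2^4
  = 3 + 4 + 16 + 8 + 48 = 79.
This bounds M(r) := max_{|z|=r} |p(z)| from above; equality holds iff all terms c_k z^k can be made to align in phase at a single z on |z|=r.
Part (b). At z = 2 (real, on the circle |z| = r):
  p(2) = (3)·2^0 + (-2)·2^1 + (4)·2^2 + (1)·2^3 + (-3)·2^4 = -25.
  |p(2)| = 25.
Check: |p(2)| = 25 ≤ 79 = M_tri(2). ✓ Equality does not hold at z = 2 (the coefficients have mixed signs, so the terms do not all align in phase there).

M_tri(2) = 79; |p(2)| = 25; equality at z=2: no.


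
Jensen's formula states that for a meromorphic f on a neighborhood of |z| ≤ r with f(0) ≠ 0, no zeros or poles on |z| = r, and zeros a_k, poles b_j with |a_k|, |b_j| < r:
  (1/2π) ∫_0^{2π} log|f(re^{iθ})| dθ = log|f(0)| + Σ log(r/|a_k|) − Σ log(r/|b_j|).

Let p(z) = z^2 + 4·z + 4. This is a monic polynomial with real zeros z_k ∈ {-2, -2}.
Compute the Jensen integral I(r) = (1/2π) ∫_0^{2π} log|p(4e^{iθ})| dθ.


Zeros: -2, -2; r = 4.
Inside |z| < r: -2, -2. Outside (|z| ≥ r): ∅.
p(0) = 4, so log|p(0)| = log(4) = 1.3863.
Apply Jensen: I(r) = log|p(0)| + Σ_k log(r/|z_k|), summed over zeros inside |z| < r.
  log(r/|z_k|) for z_k = -2: log(4/2) = 0.6931
  log(r/|z_k|) for z_k = -2: log(4/2) = 0.6931
Sum over inside zeros: 1.3863.
I(r) = log|p(0)| + (inside sum) = 1.3863 + 1.3863 = 2.7726.
Closed form (all zeros inside, monic): I(r) = n·log(r) = 2·log(4) = 2.7726. ✓

I(r) ≈ 2.7726.


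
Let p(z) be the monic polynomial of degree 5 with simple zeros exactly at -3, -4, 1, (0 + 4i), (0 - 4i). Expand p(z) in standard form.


The polynomial is p(z) = ∏_{α ∈ S} (z − α), where S = {-3, -4, 1, (0 + 4i), (0 - 4i)}.
Expanding the product yields: p(z) = z^5 + 6·z^4 + 21·z^3 + 84·z^2 + 80·z -192.
Note conjugate pairs combine to real quadratics: (z − (0+4i))(z − (0−4i)) = z² + 16.
The resulting polynomial has degree 5 and real coefficients as required.

p(z) = z^5 + 6·z^4 + 21·z^3 + 84·z^2 + 80·z -192.


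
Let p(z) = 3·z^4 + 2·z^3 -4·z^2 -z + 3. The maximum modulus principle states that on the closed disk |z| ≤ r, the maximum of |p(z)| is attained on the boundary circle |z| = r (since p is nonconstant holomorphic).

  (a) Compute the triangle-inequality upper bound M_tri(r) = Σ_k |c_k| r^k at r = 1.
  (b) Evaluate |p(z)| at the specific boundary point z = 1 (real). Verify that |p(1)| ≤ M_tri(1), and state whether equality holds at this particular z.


Coefficients: c_0 = 3, c_1 = -1, c_2 = -4, c_3 = 2, c_4 = 3. Radius r = 1.
Part (a). Triangle bound: M_tri(r) = Σ_k |c_k| r^k
  = |3|·1^0 + |-1|·1^1 + |-4|·1^2 + |2|·1^3 + |3|·1^4
  = 3 + 1 + 4 + 2 + 3 = 13.
This bounds M(r) := max_{|z|=r} |p(z)| from above; equality holds iff all terms c_k z^k can be made to align in phase at a single z on |z|=r.
Part (b). At z = 1 (real, on the circle |z| = r):
  p(1) = (3)·1^0 + (-1)·1^1 + (-4)·1^2 + (2)·1^3 + (3)·1^4 = 3.
  |p(1)| = 3.
Check: |p(1)| = 3 ≤ 13 = M_tri(1). ✓ Equality does not hold at z = 1 (the coefficients have mixed signs, so the terms do not all align in phase there).

M_tri(1) = 13; |p(1)| = 3; equality at z=1: no.


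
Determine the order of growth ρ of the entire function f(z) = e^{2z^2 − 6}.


|e^{2z^2 − 6}| = e^{Re(2·z^2) + -6} ≤ e^{2|z|^2 + -6} = e^{2r^2 + -6} on |z| = r, so ρ ≤ 2. Choosing z on |z|=r so that 2·z^2 is real positive (always possible by picking arg z appropriately) gives |f(z)| = e^{2r^2 + -6}, matching the bound. The additive constant -6 does not affect log log M(r) ~ 2·log r. Hence ρ = 2.
Therefore ρ = 2.

Order ρ = 2.


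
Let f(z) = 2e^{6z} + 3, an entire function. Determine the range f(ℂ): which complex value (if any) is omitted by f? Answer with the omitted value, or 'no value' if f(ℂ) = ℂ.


Little Picard bounds the complement of f(ℂ) to at most one point.
e^{6z} is never zero on ℂ, so 2·e^{6z} takes every value in ℂ ∖ {0}. Adding 3 shifts the range to ℂ ∖ {3}. Thus f omits exactly the value 3.

Omitted value: 3.


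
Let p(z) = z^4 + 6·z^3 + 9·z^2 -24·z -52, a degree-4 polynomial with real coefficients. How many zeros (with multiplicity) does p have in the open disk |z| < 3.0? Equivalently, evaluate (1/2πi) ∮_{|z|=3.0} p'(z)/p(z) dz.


The zeros of p are: 2, (-3 + 2i), (-3 - 2i), -2.
Their magnitudes are: 2, 3.606, 3.606, 2.
Zeros with |z| < R = 3.0: 2, -2.
Count = 2.
By the argument principle, (1/2πi) ∮_{|z|=R} p'(z)/p(z) dz equals exactly this count.

Number of zeros inside |z| < 3.0: 2.


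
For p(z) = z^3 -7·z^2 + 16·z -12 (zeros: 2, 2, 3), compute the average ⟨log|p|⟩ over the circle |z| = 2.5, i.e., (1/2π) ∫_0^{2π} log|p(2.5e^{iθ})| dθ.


Zeros: 2, 2, 3; r = 2.5.
Inside |z| < r: 2, 2. Outside (|z| ≥ r): 3.
p(0) = -12, so log|p(0)| = log(12) = 2.4849.
Apply Jensen: I(r) = log|p(0)| + Σ_k log(r/|z_k|), summed over zeros inside |z| < r.
  log(r/|z_k|) for z_k = 2: log(2.5/2) = 0.2231
  log(r/|z_k|) for z_k = 2: log(2.5/2) = 0.2231
  Outside zeros (3) contribute nothing to the Jensen sum.
Sum over inside zeros: 0.4463.
I(r) = log|p(0)| + (inside sum) = 2.4849 + 0.4463 = 2.9312.
Note: since some zeros are outside |z| ≤ r, the simplified n·log(r) form does NOT apply — only the inside zeros contribute.

I(r) ≈ 2.9312.


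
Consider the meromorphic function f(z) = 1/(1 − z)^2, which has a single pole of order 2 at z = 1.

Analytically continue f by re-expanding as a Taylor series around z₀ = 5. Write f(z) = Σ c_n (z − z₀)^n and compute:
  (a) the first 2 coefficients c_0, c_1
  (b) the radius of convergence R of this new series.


Let w = z − z₀, so z = z₀ + w.
Then 1 − z = 1 − (z₀ + w) = (1 − z₀) − w = -4 − w.
f(z) = 1/(-4 − w)^2 = (1/(-4)^2) · (1 − w/(-4))^{−2}.
By the binomial series (1−u)^{−2} = Σ_{n≥0} C(n+1, 1) u^n for |u|<1, with u = w/(-4):
  c_n = C(n+1, 1) / (-4)^(n+2).
  c_0 = 1/(-4)^2 = 1/16.
  c_1 = 2/(-4)^3 = -1/32.
The series is valid for |w/d| < 1, i.e. |z − z₀| < |d|.
Radius of convergence: R = |1 − z₀| = |-4| = 4 (distance from z₀ to the singularity z = 1).

c_0 = 1/16, c_1 = -1/32; R = 4.


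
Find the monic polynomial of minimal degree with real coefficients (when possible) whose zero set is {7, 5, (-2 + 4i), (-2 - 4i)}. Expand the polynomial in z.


The polynomial is p(z) = ∏_{α ∈ S} (z − α), where S = {7, 5, (-2 + 4i), (-2 - 4i)}.
Expanding the product yields: p(z) = z^4 -8·z^3 + 7·z^2 -100·z + 700.
Note conjugate pairs combine to real quadratics: (z − (-2+4i))(z − (-2−4i)) = z² + 4z + 20.
The resulting polynomial has degree 4 and real coefficients as required.

p(z) = z^4 -8·z^3 + 7·z^2 -100·z + 700.


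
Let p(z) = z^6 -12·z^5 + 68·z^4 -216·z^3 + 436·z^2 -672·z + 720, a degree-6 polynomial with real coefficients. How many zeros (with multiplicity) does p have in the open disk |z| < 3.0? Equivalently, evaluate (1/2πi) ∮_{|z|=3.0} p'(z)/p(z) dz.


The zeros of p are: (0 + 2i), (0 - 2i), (3 + 1i), (3 - 1i), (3 + 3i), (3 - 3i).
Their magnitudes are: 2, 2, 3.162, 3.162, 4.243, 4.243.
Zeros with |z| < R = 3.0: (0 + 2i), (0 - 2i).
Count = 2.
By the argument principle, (1/2πi) ∮_{|z|=R} p'(z)/p(z) dz equals exactly this count.

Number of zeros inside |z| < 3.0: 2.


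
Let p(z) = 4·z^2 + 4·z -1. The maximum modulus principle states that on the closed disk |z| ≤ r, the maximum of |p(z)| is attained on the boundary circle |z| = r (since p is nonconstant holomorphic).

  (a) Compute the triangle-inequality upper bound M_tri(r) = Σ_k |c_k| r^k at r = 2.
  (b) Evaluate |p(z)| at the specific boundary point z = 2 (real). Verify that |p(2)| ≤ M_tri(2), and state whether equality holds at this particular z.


Coefficients: c_0 = -1, c_1 = 4, c_2 = 4. Radius r = 2.
Part (a). Triangle bound: M_tri(r) = Σ_k |c_k| r^k
  = |-1|·2^0 + |4|·2^1 + |4|·2^2
  = 1 + 8 + 16 = 25.
This bounds M(r) := max_{|z|=r} |p(z)| from above; equality holds iff all terms c_k z^k can be made to align in phase at a single z on |z|=r.
Part (b). At z = 2 (real, on the circle |z| = r):
  p(2) = (-1)·2^0 + (4)·2^1 + (4)·2^2 = 23.
  |p(2)| = 23.
Check: |p(2)| = 23 ≤ 25 = M_tri(2). ✓ Equality does not hold at z = 2 (the coefficients have mixed signs, so the terms do not all align in phase there).

M_tri(2) = 25; |p(2)| = 23; equality at z=2: no.
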